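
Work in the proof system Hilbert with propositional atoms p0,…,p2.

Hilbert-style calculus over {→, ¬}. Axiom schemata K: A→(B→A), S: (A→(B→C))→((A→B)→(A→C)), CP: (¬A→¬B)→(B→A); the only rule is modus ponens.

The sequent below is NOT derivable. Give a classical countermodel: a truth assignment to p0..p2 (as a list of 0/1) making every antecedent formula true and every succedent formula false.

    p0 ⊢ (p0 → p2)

Truth-table refutation:
  v=000: Γ:[p0=F] Δ:[(p0 → p2)=T] refutes=False
  v=001: Γ:[p0=F] Δ:[(p0 → p2)=T] refutes=False
  v=010: Γ:[p0=F] Δ:[(p0 → p2)=T] refutes=False
  v=011: Γ:[p0=F] Δ:[(p0 → p2)=T] refutes=False
  v=100: Γ:[p0=T] Δ:[(p0 → p2)=F] refutes=True  ← countermodel

Result: [1, 0, 0]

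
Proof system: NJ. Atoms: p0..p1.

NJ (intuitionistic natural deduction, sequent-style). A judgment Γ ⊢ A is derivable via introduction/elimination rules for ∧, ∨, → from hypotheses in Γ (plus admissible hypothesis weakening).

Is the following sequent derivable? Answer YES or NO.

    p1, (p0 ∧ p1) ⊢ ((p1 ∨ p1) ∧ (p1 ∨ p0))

Proof tree:
[∧I] p1, (p0 ∧ p1) ⊢ ((p1 ∨ p1) ∧ (p1 ∨ p0))
  [Wk] p1, (p0 ∧ p1) ⊢ (p1 ∨ p1)
    [∨I₂] p1 ⊢ (p1 ∨ p1)
      [Ax] p1 ⊢ p1
  [∨I₁] p1 ⊢ (p1 ∨ p0)
    [Ax] p1 ⊢ p1

Result: YES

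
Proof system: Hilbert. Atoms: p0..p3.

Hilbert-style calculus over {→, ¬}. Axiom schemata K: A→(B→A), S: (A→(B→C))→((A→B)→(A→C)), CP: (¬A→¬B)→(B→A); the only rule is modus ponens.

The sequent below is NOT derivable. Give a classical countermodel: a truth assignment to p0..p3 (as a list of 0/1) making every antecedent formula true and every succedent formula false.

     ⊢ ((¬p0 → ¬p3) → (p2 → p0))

Enumerate valuations to refute Γ ⊢ Δ:
  v=0000: Γ:[] Δ:[((¬p0 → ¬p3) → (p2 → p0))=T] refutes=False
  v=0001: Γ:[] Δ:[((¬p0 → ¬p3) → (p2 → p0))=T] refutes=False
  v=0010: Γ:[] Δ:[((¬p0 → ¬p3) → (p2 → p0))=F] refutes=True  ← countermodel

Result: [0, 0, 1, 0]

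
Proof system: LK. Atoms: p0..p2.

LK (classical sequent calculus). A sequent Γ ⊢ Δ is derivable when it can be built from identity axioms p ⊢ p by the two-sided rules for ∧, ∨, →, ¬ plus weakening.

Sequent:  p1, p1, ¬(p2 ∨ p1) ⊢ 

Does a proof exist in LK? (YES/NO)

Derivation (root first):
[¬L] p1, p1, ¬(p2 ∨ p1) ⊢ 
  [WL] p1, p1 ⊢ (p2 ∨ p1)
    [∨R] p1 ⊢ (p2 ∨ p1)
      [WR] p1 ⊢ p1, p2
        [Ax] p1 ⊢ p1

Result: YES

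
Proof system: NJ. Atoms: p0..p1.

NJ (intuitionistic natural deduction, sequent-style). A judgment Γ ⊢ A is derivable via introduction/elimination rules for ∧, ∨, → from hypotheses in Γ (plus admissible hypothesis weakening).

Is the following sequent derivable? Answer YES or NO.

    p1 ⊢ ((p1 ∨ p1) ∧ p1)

Proof tree:
[∧I] p1 ⊢ ((p1 ∨ p1) ∧ p1)
  [∨I₂] p1 ⊢ (p1 ∨ p1)
    [Ax] p1 ⊢ p1
  [Ax] p1 ⊢ p1

Result: YES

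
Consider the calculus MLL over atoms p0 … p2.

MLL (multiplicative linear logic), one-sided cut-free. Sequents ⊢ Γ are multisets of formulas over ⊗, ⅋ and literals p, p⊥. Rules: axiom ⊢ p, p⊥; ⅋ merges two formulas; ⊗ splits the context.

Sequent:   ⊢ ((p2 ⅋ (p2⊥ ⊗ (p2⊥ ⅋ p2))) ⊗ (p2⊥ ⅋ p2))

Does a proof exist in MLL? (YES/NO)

Derivation trace:
[⊗]  ⊢ ((p2 ⅋ (p2⊥ ⊗ (p2⊥ ⅋ p2))) ⊗ (p2⊥ ⅋ p2))
  [⅋]  ⊢ (p2 ⅋ (p2⊥ ⊗ (p2⊥ ⅋ p2)))
    [⊗]  ⊢ p2, (p2⊥ ⊗ (p2⊥ ⅋ p2))
      [Ax]  ⊢ p2, p2⊥
      [⅋]  ⊢ (p2⊥ ⅋ p2)
        [Ax]  ⊢ p2, p2⊥
  [⅋]  ⊢ (p2⊥ ⅋ p2)
    [Ax]  ⊢ p2, p2⊥

Result: YES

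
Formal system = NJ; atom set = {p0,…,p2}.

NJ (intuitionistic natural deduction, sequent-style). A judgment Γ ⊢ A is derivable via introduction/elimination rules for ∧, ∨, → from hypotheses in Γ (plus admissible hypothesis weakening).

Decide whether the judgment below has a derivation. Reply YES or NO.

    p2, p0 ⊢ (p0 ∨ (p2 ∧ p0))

Proof tree:
[∨I₂] p2, p0 ⊢ (p0 ∨ (p2 ∧ p0))
  [∧I] p2, p0 ⊢ (p2 ∧ p0)
    [Ax] p2 ⊢ p2
    [Ax] p0 ⊢ p0

Result: YES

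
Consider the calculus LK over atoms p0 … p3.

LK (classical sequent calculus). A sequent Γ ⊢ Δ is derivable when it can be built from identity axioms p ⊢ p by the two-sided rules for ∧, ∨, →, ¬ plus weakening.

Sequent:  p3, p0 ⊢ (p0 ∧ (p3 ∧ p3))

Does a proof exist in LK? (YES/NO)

Derivation trace:
[∧R] p3, p0 ⊢ (p0 ∧ (p3 ∧ p3))
  [Ax] p0 ⊢ p0
  [∧R] p3 ⊢ (p3 ∧ p3)
    [Ax] p3 ⊢ p3
    [Ax] p3 ⊢ p3

Result: YES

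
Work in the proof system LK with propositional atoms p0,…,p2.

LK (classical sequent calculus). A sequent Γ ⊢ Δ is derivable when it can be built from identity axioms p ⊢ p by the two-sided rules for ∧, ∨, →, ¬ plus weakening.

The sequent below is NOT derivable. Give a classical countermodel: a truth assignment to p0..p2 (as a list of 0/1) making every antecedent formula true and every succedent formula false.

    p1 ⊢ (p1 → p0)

Enumerate valuations to refute Γ ⊢ Δ:
  v=000: Γ:[p1=F] Δ:[(p1 → p0)=T] refutes=False
  v=001: Γ:[p1=F] Δ:[(p1 → p0)=T] refutes=False
  v=010: Γ:[p1=T] Δ:[(p1 → p0)=F] refutes=True  ← countermodel

Result: [0, 1, 0]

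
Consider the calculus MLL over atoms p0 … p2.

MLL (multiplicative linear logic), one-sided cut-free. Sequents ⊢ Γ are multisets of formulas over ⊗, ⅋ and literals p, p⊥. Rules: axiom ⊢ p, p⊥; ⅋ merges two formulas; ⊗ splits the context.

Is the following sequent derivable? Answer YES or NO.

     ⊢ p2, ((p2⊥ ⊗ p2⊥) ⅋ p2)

Derivation trace:
[⅋]  ⊢ p2, ((p2⊥ ⊗ p2⊥) ⅋ p2)
  [⊗]  ⊢ p2, p2, (p2⊥ ⊗ p2⊥)
    [Ax]  ⊢ p2, p2⊥
    [Ax]  ⊢ p2, p2⊥

Result: YES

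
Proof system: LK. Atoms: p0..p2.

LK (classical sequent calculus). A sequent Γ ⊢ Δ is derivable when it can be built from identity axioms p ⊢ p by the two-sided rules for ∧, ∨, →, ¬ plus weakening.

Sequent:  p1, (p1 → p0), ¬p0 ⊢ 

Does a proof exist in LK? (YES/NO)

Proof tree:
[¬L] p1, (p1 → p0), ¬p0 ⊢ 
  [→L] p1, (p1 → p0) ⊢ p0
    [Ax] p1 ⊢ p1
    [Ax] p0 ⊢ p0

Result: YES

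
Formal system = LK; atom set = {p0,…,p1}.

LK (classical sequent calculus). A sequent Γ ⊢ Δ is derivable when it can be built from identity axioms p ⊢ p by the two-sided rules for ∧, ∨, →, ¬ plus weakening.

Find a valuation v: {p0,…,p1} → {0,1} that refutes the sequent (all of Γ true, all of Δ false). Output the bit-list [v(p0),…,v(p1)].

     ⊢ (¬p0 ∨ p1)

Enumerate valuations to refute Γ ⊢ Δ:
  v=00: Γ:[] Δ:[(¬p0 ∨ p1)=T] refutes=False
  v=01: Γ:[] Δ:[(¬p0 ∨ p1)=T] refutes=False
  v=10: Γ:[] Δ:[(¬p0 ∨ p1)=F] refutes=True  ← countermodel

Result: [1, 0]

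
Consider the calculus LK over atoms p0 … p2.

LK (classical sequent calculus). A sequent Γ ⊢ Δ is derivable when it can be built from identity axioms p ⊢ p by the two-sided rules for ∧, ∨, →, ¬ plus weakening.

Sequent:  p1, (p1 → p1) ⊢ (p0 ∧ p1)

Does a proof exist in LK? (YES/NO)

Search for a countermodel by truth-table:
  v=000: Γ:[p1=F, (p1 → p1)=T] Δ:[(p0 ∧ p1)=F] refutes=False
  v=001: Γ:[p1=F, (p1 → p1)=T] Δ:[(p0 ∧ p1)=F] refutes=False
  v=010: Γ:[p1=T, (p1 → p1)=T] Δ:[(p0 ∧ p1)=F] refutes=True  ← countermodel

Result: NO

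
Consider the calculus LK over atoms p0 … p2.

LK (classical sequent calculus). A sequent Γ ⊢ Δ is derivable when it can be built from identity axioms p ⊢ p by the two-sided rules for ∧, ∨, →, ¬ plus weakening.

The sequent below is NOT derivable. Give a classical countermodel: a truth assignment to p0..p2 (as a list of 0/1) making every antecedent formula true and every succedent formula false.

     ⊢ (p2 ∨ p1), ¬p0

Truth-table refutation:
  v=000: Γ:[] Δ:[(p2 ∨ p1)=F, ¬p0=T] refutes=False
  v=001: Γ:[] Δ:[(p2 ∨ p1)=T, ¬p0=T] refutes=False
  v=010: Γ:[] Δ:[(p2 ∨ p1)=T, ¬p0=T] refutes=False
  v=011: Γ:[] Δ:[(p2 ∨ p1)=T, ¬p0=T] refutes=False
  v=100: Γ:[] Δ:[(p2 ∨ p1)=F, ¬p0=F] refutes=True  ← countermodel

Result: [1, 0, 0]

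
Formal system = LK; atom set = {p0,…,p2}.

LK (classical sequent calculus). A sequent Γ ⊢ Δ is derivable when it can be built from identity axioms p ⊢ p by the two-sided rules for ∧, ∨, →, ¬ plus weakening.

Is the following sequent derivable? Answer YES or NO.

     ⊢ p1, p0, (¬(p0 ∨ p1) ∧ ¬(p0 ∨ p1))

Derivation (root first):
[∧R]  ⊢ p1, p0, (¬(p0 ∨ p1) ∧ ¬(p0 ∨ p1))
  [¬R]  ⊢ p1, p0, ¬(p0 ∨ p1)
    [∨L] (p0 ∨ p1) ⊢ p1, p0
      [Ax] p0 ⊢ p0
      [Ax] p1 ⊢ p1
  [¬R]  ⊢ p1, p0, ¬(p0 ∨ p1)
    [∨L] (p0 ∨ p1) ⊢ p1, p0
      [Ax] p0 ⊢ p0
      [Ax] p1 ⊢ p1

Result: YES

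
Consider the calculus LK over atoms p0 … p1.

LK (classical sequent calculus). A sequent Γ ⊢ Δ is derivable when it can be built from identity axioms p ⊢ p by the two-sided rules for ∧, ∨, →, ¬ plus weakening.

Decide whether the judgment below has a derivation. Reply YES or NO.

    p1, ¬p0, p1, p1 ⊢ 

Truth-table refutation:
  v=00: Γ:[p1=F, ¬p0=T, p1=F, p1=F] Δ:[] refutes=False
  v=01: Γ:[p1=T, ¬p0=T, p1=T, p1=T] Δ:[] refutes=True  ← countermodel

Result: NO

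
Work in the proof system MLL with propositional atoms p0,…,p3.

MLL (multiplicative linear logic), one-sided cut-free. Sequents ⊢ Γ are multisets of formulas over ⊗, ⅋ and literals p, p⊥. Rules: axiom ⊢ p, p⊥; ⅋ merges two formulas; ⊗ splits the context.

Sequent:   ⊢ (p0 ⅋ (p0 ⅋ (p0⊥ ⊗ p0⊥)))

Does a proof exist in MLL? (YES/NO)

Derivation (root first):
[⅋]  ⊢ (p0 ⅋ (p0 ⅋ (p0⊥ ⊗ p0⊥)))
  [⅋]  ⊢ p0, (p0 ⅋ (p0⊥ ⊗ p0⊥))
    [⊗]  ⊢ p0, p0, (p0⊥ ⊗ p0⊥)
      [Ax]  ⊢ p0, p0⊥
      [Ax]  ⊢ p0, p0⊥

Result: YES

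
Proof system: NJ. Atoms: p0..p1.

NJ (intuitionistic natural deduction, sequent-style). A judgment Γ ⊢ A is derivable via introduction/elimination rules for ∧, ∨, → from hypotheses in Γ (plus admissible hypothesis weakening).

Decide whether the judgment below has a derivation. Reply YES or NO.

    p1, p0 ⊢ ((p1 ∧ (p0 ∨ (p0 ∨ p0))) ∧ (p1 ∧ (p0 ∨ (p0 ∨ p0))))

Derivation trace:
[∧I] p1, p0 ⊢ ((p1 ∧ (p0 ∨ (p0 ∨ p0))) ∧ (p1 ∧ (p0 ∨ (p0 ∨ p0))))
  [∧I] p1, p0 ⊢ (p1 ∧ (p0 ∨ (p0 ∨ p0)))
    [Ax] p1 ⊢ p1
    [∨I₂] p0 ⊢ (p0 ∨ (p0 ∨ p0))
      [∨I₂] p0 ⊢ (p0 ∨ p0)
        [Ax] p0 ⊢ p0
  [∧I] p1, p0 ⊢ (p1 ∧ (p0 ∨ (p0 ∨ p0)))
    [Ax] p1 ⊢ p1
    [∨I₂] p0 ⊢ (p0 ∨ (p0 ∨ p0))
      [∨I₂] p0 ⊢ (p0 ∨ p0)
        [Ax] p0 ⊢ p0

Result: YES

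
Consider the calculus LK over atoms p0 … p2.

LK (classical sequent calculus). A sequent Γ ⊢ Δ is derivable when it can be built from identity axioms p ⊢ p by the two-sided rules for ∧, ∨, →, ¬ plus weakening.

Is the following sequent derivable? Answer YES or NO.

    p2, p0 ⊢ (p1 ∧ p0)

Enumerate valuations to refute Γ ⊢ Δ:
  v=000: Γ:[p2=F, p0=F] Δ:[(p1 ∧ p0)=F] refutes=False
  v=001: Γ:[p2=T, p0=F] Δ:[(p1 ∧ p0)=F] refutes=False
  v=010: Γ:[p2=F, p0=F] Δ:[(p1 ∧ p0)=F] refutes=False
  v=011: Γ:[p2=T, p0=F] Δ:[(p1 ∧ p0)=F] refutes=False
  v=100: Γ:[p2=F, p0=T] Δ:[(p1 ∧ p0)=F] refutes=False
  v=101: Γ:[p2=T, p0=T] Δ:[(p1 ∧ p0)=F] refutes=True  ← countermodel

Result: NO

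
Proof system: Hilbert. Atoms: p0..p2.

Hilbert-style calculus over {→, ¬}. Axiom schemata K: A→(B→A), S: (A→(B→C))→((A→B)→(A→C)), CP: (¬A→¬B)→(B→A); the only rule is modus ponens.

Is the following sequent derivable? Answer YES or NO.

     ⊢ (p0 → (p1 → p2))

Truth-table refutation:
  v=000: Γ:[] Δ:[(p0 → (p1 → p2))=T] refutes=False
  v=001: Γ:[] Δ:[(p0 → (p1 → p2))=T] refutes=False
  v=010: Γ:[] Δ:[(p0 → (p1 → p2))=T] refutes=False
  v=011: Γ:[] Δ:[(p0 → (p1 → p2))=T] refutes=False
  v=100: Γ:[] Δ:[(p0 → (p1 → p2))=T] refutes=False
  v=101: Γ:[] Δ:[(p0 → (p1 → p2))=T] refutes=False
  v=110: Γ:[] Δ:[(p0 → (p1 → p2))=F] refutes=True  ← countermodel

Result: NO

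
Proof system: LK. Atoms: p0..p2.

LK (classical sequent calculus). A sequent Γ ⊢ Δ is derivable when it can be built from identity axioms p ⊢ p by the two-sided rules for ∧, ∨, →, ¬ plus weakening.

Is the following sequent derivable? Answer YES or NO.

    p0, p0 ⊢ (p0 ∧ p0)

Derivation (root first):
[WL] p0, p0 ⊢ (p0 ∧ p0)
  [∧R] p0 ⊢ (p0 ∧ p0)
    [Ax] p0 ⊢ p0
    [Ax] p0 ⊢ p0

Result: YES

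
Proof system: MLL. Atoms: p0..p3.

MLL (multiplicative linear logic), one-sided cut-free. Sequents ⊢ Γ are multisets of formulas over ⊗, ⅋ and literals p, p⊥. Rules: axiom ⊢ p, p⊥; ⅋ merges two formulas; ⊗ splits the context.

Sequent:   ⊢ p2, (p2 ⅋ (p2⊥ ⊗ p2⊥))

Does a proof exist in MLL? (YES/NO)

Proof tree:
[⅋]  ⊢ p2, (p2 ⅋ (p2⊥ ⊗ p2⊥))
  [⊗]  ⊢ p2, p2, (p2⊥ ⊗ p2⊥)
    [Ax]  ⊢ p2, p2⊥
    [Ax]  ⊢ p2, p2⊥

Result: YES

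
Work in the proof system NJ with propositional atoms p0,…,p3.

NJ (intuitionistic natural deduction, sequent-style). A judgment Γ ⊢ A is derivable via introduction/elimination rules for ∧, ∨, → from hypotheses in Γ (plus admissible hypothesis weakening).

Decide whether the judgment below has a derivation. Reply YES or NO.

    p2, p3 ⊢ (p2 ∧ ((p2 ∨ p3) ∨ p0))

Derivation trace:
[∧I] p2, p3 ⊢ (p2 ∧ ((p2 ∨ p3) ∨ p0))
  [Ax] p2 ⊢ p2
  [∨I₁] p3, p2 ⊢ ((p2 ∨ p3) ∨ p0)
    [∨I₂] p3, p2 ⊢ (p2 ∨ p3)
      [Wk] p3, p2 ⊢ p3
        [Ax] p3 ⊢ p3

Result: YES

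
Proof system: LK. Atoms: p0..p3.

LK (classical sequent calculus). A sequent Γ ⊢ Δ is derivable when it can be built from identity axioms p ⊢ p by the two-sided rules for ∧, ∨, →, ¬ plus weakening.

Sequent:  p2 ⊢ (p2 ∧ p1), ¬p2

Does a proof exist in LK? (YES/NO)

Truth-table refutation:
  v=0000: Γ:[p2=F] Δ:[(p2 ∧ p1)=F, ¬p2=T] refutes=False
  v=0001: Γ:[p2=F] Δ:[(p2 ∧ p1)=F, ¬p2=T] refutes=False
  v=0010: Γ:[p2=T] Δ:[(p2 ∧ p1)=F, ¬p2=F] refutes=True  ← countermodel

Result: NO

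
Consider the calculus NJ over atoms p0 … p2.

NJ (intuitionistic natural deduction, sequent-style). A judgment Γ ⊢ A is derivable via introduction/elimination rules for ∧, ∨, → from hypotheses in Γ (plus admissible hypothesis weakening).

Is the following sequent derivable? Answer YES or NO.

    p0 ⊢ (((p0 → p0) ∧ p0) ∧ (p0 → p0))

Proof tree:
[∧I] p0 ⊢ (((p0 → p0) ∧ p0) ∧ (p0 → p0))
  [∧I] p0 ⊢ ((p0 → p0) ∧ p0)
    [→I]  ⊢ (p0 → p0)
      [Ax] p0 ⊢ p0
    [Ax] p0 ⊢ p0
  [→I]  ⊢ (p0 → p0)
    [Ax] p0 ⊢ p0

Result: YES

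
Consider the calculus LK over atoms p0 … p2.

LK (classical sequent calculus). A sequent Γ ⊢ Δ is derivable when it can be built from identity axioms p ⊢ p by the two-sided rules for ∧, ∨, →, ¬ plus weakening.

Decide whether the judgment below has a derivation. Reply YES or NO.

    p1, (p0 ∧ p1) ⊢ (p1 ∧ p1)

Derivation trace:
[∧R] p1, (p0 ∧ p1) ⊢ (p1 ∧ p1)
  [Ax] p1 ⊢ p1
  [∧L] (p0 ∧ p1) ⊢ p1
    [WL] p1, p0 ⊢ p1
      [Ax] p1 ⊢ p1

Result: YES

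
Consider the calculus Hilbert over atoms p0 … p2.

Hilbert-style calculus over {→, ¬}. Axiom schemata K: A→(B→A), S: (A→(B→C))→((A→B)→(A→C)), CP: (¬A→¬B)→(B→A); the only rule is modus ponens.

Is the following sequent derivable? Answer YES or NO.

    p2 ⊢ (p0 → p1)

Truth-table refutation:
  v=000: Γ:[p2=F] Δ:[(p0 → p1)=T] refutes=False
  v=001: Γ:[p2=T] Δ:[(p0 → p1)=T] refutes=False
  v=010: Γ:[p2=F] Δ:[(p0 → p1)=T] refutes=False
  v=011: Γ:[p2=T] Δ:[(p0 → p1)=T] refutes=False
  v=100: Γ:[p2=F] Δ:[(p0 → p1)=F] refutes=False
  v=101: Γ:[p2=T] Δ:[(p0 → p1)=F] refutes=True  ← countermodel

Result: NO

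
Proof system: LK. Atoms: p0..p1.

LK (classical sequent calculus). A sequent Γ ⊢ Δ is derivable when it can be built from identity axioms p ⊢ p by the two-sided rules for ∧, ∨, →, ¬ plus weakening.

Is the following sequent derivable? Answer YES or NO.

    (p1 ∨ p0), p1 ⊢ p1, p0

Derivation (root first):
[WL] (p1 ∨ p0), p1 ⊢ p1, p0
  [∨L] (p1 ∨ p0) ⊢ p1, p0
    [Ax] p1 ⊢ p1
    [Ax] p0 ⊢ p0

Result: YES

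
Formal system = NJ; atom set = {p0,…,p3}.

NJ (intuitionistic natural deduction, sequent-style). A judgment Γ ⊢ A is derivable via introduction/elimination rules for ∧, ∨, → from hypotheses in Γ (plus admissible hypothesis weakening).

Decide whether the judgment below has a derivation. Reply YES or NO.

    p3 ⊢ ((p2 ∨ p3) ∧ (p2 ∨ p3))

Proof tree:
[∧I] p3 ⊢ ((p2 ∨ p3) ∧ (p2 ∨ p3))
  [∨I₂] p3 ⊢ (p2 ∨ p3)
    [Ax] p3 ⊢ p3
  [∨I₂] p3 ⊢ (p2 ∨ p3)
    [Ax] p3 ⊢ p3

Result: YES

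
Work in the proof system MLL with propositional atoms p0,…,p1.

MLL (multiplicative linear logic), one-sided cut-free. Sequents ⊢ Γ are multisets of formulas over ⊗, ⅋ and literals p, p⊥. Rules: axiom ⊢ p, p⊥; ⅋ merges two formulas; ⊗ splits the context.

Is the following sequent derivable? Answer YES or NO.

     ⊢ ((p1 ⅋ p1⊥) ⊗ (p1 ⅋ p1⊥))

Derivation trace:
[⊗]  ⊢ ((p1 ⅋ p1⊥) ⊗ (p1 ⅋ p1⊥))
  [⅋]  ⊢ (p1 ⅋ p1⊥)
    [Ax]  ⊢ p1, p1⊥
  [⅋]  ⊢ (p1 ⅋ p1⊥)
    [Ax]  ⊢ p1, p1⊥

Result: YES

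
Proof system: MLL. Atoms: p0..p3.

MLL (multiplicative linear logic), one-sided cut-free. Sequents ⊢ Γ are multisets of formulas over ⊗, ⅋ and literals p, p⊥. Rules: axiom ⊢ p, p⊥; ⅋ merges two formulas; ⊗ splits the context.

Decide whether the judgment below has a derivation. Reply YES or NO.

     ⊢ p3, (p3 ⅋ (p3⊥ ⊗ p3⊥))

Derivation (root first):
[⅋]  ⊢ p3, (p3 ⅋ (p3⊥ ⊗ p3⊥))
  [⊗]  ⊢ p3, p3, (p3⊥ ⊗ p3⊥)
    [Ax]  ⊢ p3, p3⊥
    [Ax]  ⊢ p3, p3⊥

Result: YES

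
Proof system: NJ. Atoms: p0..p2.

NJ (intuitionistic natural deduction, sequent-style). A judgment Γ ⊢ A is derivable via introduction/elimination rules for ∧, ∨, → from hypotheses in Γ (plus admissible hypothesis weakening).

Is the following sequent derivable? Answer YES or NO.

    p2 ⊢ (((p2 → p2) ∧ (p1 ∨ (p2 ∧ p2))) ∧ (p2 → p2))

Derivation trace:
[∧I] p2 ⊢ (((p2 → p2) ∧ (p1 ∨ (p2 ∧ p2))) ∧ (p2 → p2))
  [∧I] p2 ⊢ ((p2 → p2) ∧ (p1 ∨ (p2 ∧ p2)))
    [→I]  ⊢ (p2 → p2)
      [Ax] p2 ⊢ p2
    [∨I₂] p2 ⊢ (p1 ∨ (p2 ∧ p2))
      [∧I] p2 ⊢ (p2 ∧ p2)
        [Ax] p2 ⊢ p2
        [Ax] p2 ⊢ p2
  [→I]  ⊢ (p2 → p2)
    [Ax] p2 ⊢ p2

Result: YES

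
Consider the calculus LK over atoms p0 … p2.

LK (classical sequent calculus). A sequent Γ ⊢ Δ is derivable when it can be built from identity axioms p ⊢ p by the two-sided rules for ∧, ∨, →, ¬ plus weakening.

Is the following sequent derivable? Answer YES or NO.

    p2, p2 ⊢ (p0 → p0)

Derivation trace:
[WL] p2, p2 ⊢ (p0 → p0)
  [WL] p2 ⊢ (p0 → p0)
    [→R]  ⊢ (p0 → p0)
      [Ax] p0 ⊢ p0

Result: YES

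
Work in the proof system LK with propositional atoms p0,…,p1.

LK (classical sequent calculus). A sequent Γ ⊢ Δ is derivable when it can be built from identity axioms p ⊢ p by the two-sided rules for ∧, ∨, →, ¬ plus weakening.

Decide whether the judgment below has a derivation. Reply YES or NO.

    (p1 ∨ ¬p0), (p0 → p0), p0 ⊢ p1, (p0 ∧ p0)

Derivation trace:
[∧R] (p1 ∨ ¬p0), (p0 → p0), p0 ⊢ p1, (p0 ∧ p0)
  [∨L] p0, (p1 ∨ ¬p0) ⊢ p1, p0
    [WR] p1 ⊢ p1, p0
      [Ax] p1 ⊢ p1
    [¬L] p0, ¬p0 ⊢ 
      [Ax] p0 ⊢ p0
  [→L] p0, (p0 → p0) ⊢ p0
    [Ax] p0 ⊢ p0
    [Ax] p0 ⊢ p0

Result: YES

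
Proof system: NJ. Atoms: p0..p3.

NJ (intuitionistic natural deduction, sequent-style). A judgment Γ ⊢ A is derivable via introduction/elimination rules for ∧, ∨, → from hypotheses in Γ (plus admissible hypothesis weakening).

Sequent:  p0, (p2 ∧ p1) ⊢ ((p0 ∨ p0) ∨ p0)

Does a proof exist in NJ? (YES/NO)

Derivation trace:
[∨I₁] p0, (p2 ∧ p1) ⊢ ((p0 ∨ p0) ∨ p0)
  [Wk] p0, (p2 ∧ p1) ⊢ (p0 ∨ p0)
    [∨I₂] p0 ⊢ (p0 ∨ p0)
      [Ax] p0 ⊢ p0

Result: YES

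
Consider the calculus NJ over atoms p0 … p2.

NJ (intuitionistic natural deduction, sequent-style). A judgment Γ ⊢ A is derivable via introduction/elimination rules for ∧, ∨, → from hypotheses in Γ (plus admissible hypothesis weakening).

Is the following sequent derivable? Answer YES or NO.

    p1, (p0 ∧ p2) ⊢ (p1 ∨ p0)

Derivation (root first):
[∨I₁] p1, (p0 ∧ p2) ⊢ (p1 ∨ p0)
  [Wk] p1, (p0 ∧ p2) ⊢ p1
    [Ax] p1 ⊢ p1

Result: YES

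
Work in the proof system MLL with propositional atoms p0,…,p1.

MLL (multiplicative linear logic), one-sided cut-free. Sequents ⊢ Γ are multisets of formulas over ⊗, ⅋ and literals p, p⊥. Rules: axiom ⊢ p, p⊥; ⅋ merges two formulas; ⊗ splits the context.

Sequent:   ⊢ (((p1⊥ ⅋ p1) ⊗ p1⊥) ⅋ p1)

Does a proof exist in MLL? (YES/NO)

Derivation (root first):
[⅋]  ⊢ (((p1⊥ ⅋ p1) ⊗ p1⊥) ⅋ p1)
  [⊗]  ⊢ p1, ((p1⊥ ⅋ p1) ⊗ p1⊥)
    [⅋]  ⊢ (p1⊥ ⅋ p1)
      [Ax]  ⊢ p1, p1⊥
    [Ax]  ⊢ p1, p1⊥

Result: YES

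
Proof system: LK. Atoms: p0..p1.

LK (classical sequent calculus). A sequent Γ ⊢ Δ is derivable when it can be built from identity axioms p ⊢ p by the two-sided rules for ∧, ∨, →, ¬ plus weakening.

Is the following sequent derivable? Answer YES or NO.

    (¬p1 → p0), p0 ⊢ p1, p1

Enumerate valuations to refute Γ ⊢ Δ:
  v=00: Γ:[(¬p1 → p0)=F, p0=F] Δ:[p1=F, p1=F] refutes=False
  v=01: Γ:[(¬p1 → p0)=T, p0=F] Δ:[p1=T, p1=T] refutes=False
  v=10: Γ:[(¬p1 → p0)=T, p0=T] Δ:[p1=F, p1=F] refutes=True  ← countermodel

Result: NO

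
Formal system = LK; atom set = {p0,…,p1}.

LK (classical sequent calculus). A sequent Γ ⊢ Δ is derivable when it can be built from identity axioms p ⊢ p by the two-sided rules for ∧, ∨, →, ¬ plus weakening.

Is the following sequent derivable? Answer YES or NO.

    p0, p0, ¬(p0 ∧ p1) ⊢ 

Truth-table refutation:
  v=00: Γ:[p0=F, p0=F, ¬(p0 ∧ p1)=T] Δ:[] refutes=False
  v=01: Γ:[p0=F, p0=F, ¬(p0 ∧ p1)=T] Δ:[] refutes=False
  v=10: Γ:[p0=T, p0=T, ¬(p0 ∧ p1)=T] Δ:[] refutes=True  ← countermodel

Result: NO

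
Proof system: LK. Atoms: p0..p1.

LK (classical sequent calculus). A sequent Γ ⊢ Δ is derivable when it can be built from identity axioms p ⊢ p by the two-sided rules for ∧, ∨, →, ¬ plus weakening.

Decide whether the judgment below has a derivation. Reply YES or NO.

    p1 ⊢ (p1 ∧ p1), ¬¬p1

Derivation trace:
[¬R] p1 ⊢ (p1 ∧ p1), ¬¬p1
  [∧R] p1, ¬p1 ⊢ (p1 ∧ p1)
    [WR] p1, ¬p1 ⊢ p1
      [¬L] p1, ¬p1 ⊢ 
        [Ax] p1 ⊢ p1
    [Ax] p1 ⊢ p1

Result: YES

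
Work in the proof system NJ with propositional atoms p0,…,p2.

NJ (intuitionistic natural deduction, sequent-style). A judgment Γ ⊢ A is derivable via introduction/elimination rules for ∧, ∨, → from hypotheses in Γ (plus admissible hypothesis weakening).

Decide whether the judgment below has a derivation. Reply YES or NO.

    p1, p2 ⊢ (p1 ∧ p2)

Derivation (root first):
[∧I] p1, p2 ⊢ (p1 ∧ p2)
  [Ax] p1 ⊢ p1
  [Wk] p2, p1 ⊢ p2
    [Ax] p2 ⊢ p2

Result: YES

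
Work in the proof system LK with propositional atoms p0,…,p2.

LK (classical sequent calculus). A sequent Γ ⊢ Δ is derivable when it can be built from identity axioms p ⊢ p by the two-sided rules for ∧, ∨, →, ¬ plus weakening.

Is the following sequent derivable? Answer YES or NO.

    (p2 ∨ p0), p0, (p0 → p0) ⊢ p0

Derivation (root first):
[→L] (p2 ∨ p0), p0, (p0 → p0) ⊢ p0
  [Ax] p0 ⊢ p0
  [WL] p0, (p2 ∨ p0), p0 ⊢ p0
    [∨L] p0, (p2 ∨ p0) ⊢ p0
      [WL] p0, p2 ⊢ p0
        [Ax] p0 ⊢ p0
      [Ax] p0 ⊢ p0

Result: YES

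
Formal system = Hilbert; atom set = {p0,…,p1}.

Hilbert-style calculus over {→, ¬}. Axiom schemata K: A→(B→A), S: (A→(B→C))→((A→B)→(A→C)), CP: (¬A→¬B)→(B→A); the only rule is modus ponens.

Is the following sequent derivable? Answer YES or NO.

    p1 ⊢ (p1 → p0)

Enumerate valuations to refute Γ ⊢ Δ:
  v=00: Γ:[p1=F] Δ:[(p1 → p0)=T] refutes=False
  v=01: Γ:[p1=T] Δ:[(p1 → p0)=F] refutes=True  ← countermodel

Result: NO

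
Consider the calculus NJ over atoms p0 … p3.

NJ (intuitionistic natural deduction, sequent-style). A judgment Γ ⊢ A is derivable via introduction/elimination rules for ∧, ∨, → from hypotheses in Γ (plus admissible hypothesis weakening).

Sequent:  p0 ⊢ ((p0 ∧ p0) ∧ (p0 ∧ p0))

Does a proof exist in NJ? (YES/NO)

Proof tree:
[∧I] p0 ⊢ ((p0 ∧ p0) ∧ (p0 ∧ p0))
  [∧I] p0 ⊢ (p0 ∧ p0)
    [Ax] p0 ⊢ p0
    [Ax] p0 ⊢ p0
  [∧I] p0 ⊢ (p0 ∧ p0)
    [Ax] p0 ⊢ p0
    [Ax] p0 ⊢ p0

Result: YES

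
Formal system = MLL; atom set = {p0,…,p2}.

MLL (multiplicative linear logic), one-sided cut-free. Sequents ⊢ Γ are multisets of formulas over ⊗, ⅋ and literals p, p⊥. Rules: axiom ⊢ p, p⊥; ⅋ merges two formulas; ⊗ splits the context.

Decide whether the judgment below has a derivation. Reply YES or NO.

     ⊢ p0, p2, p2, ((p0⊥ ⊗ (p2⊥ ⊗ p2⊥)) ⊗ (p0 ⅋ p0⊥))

Derivation (root first):
[⊗]  ⊢ p0, p2, p2, ((p0⊥ ⊗ (p2⊥ ⊗ p2⊥)) ⊗ (p0 ⅋ p0⊥))
  [⊗]  ⊢ p0, p2, p2, (p0⊥ ⊗ (p2⊥ ⊗ p2⊥))
    [Ax]  ⊢ p0, p0⊥
    [⊗]  ⊢ p2, p2, (p2⊥ ⊗ p2⊥)
      [Ax]  ⊢ p2, p2⊥
      [Ax]  ⊢ p2, p2⊥
  [⅋]  ⊢ (p0 ⅋ p0⊥)
    [Ax]  ⊢ p0, p0⊥

Result: YES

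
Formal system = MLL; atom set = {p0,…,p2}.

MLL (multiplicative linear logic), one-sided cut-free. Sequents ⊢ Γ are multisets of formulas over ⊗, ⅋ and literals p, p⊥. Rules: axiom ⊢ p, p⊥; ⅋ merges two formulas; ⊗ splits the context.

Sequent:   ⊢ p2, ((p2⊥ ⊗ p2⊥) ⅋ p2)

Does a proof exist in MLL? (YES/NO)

Proof tree:
[⅋]  ⊢ p2, ((p2⊥ ⊗ p2⊥) ⅋ p2)
  [⊗]  ⊢ p2, p2, (p2⊥ ⊗ p2⊥)
    [Ax]  ⊢ p2, p2⊥
    [Ax]  ⊢ p2, p2⊥

Result: YES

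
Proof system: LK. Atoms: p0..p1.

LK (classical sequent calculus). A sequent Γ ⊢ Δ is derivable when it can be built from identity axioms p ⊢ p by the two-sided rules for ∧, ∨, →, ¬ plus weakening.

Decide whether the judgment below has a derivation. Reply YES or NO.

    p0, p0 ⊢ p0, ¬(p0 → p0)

Proof tree:
[WL] p0, p0 ⊢ p0, ¬(p0 → p0)
  [¬R] p0 ⊢ p0, ¬(p0 → p0)
    [→L] p0, (p0 → p0) ⊢ p0
      [Ax] p0 ⊢ p0
      [Ax] p0 ⊢ p0

Result: YES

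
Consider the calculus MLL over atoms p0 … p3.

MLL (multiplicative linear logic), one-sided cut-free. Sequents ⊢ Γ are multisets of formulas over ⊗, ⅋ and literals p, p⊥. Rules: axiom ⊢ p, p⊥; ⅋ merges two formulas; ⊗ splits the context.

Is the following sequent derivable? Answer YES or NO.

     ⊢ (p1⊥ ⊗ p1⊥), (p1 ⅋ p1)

Derivation trace:
[⅋]  ⊢ (p1⊥ ⊗ p1⊥), (p1 ⅋ p1)
  [⊗]  ⊢ p1, p1, (p1⊥ ⊗ p1⊥)
    [Ax]  ⊢ p1, p1⊥
    [Ax]  ⊢ p1, p1⊥

Result: YES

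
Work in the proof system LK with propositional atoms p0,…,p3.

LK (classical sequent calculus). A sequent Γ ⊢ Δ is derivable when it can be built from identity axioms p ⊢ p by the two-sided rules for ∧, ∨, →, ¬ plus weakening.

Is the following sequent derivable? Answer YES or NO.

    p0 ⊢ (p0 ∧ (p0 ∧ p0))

Proof tree:
[∧R] p0 ⊢ (p0 ∧ (p0 ∧ p0))
  [Ax] p0 ⊢ p0
  [∧R] p0 ⊢ (p0 ∧ p0)
    [Ax] p0 ⊢ p0
    [Ax] p0 ⊢ p0

Result: YES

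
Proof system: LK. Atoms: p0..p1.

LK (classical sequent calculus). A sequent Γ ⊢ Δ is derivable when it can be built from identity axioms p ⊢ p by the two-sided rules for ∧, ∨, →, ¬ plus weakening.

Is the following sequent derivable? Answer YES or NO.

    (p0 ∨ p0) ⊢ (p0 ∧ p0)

Derivation (root first):
[∧R] (p0 ∨ p0) ⊢ (p0 ∧ p0)
  [∨L] (p0 ∨ p0) ⊢ p0
    [Ax] p0 ⊢ p0
    [Ax] p0 ⊢ p0
  [∨L] (p0 ∨ p0) ⊢ p0
    [Ax] p0 ⊢ p0
    [Ax] p0 ⊢ p0

Result: YES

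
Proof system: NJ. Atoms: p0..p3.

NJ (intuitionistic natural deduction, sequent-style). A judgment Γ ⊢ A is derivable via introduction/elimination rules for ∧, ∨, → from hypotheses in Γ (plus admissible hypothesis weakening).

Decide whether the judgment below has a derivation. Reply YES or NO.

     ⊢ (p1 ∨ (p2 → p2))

Proof tree:
[∨I₂]  ⊢ (p1 ∨ (p2 → p2))
  [→I]  ⊢ (p2 → p2)
    [Ax] p2 ⊢ p2

Result: YES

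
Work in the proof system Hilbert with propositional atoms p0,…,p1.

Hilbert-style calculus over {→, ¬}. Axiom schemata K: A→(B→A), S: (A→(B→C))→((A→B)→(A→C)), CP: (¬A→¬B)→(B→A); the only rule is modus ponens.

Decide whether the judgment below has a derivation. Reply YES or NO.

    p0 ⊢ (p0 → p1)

Truth-table refutation:
  v=00: Γ:[p0=F] Δ:[(p0 → p1)=T] refutes=False
  v=01: Γ:[p0=F] Δ:[(p0 → p1)=T] refutes=False
  v=10: Γ:[p0=T] Δ:[(p0 → p1)=F] refutes=True  ← countermodel

Result: NO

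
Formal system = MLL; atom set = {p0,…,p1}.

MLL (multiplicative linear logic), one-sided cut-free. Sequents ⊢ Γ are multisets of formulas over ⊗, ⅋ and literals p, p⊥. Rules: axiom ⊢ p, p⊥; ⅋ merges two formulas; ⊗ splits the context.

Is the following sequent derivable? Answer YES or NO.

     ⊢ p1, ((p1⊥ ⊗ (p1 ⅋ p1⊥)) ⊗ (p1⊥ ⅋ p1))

Derivation (root first):
[⊗]  ⊢ p1, ((p1⊥ ⊗ (p1 ⅋ p1⊥)) ⊗ (p1⊥ ⅋ p1))
  [⊗]  ⊢ p1, (p1⊥ ⊗ (p1 ⅋ p1⊥))
    [Ax]  ⊢ p1, p1⊥
    [⅋]  ⊢ (p1 ⅋ p1⊥)
      [Ax]  ⊢ p1, p1⊥
  [⅋]  ⊢ (p1⊥ ⅋ p1)
    [Ax]  ⊢ p1, p1⊥

Result: YES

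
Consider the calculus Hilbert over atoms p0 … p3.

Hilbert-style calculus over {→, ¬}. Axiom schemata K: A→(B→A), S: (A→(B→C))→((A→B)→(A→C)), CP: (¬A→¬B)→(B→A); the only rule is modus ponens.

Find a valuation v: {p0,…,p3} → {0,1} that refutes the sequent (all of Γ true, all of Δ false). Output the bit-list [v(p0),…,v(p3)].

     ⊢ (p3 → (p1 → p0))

Truth-table refutation:
  v=0000: Γ:[] Δ:[(p3 → (p1 → p0))=T] refutes=False
  v=0001: Γ:[] Δ:[(p3 → (p1 → p0))=T] refutes=False
  v=0010: Γ:[] Δ:[(p3 → (p1 → p0))=T] refutes=False
  v=0011: Γ:[] Δ:[(p3 → (p1 → p0))=T] refutes=False
  v=0100: Γ:[] Δ:[(p3 → (p1 → p0))=T] refutes=False
  v=0101: Γ:[] Δ:[(p3 → (p1 → p0))=F] refutes=True  ← countermodel

Result: [0, 1, 0, 1]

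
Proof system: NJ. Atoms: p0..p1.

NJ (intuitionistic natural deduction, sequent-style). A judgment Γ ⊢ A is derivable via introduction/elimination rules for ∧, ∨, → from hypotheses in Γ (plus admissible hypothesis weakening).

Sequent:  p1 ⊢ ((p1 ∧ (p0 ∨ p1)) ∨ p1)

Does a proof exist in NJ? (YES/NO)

Derivation trace:
[∨I₁] p1 ⊢ ((p1 ∧ (p0 ∨ p1)) ∨ p1)
  [∧I] p1 ⊢ (p1 ∧ (p0 ∨ p1))
    [Ax] p1 ⊢ p1
    [∨I₂] p1 ⊢ (p0 ∨ p1)
      [Ax] p1 ⊢ p1

Result: YES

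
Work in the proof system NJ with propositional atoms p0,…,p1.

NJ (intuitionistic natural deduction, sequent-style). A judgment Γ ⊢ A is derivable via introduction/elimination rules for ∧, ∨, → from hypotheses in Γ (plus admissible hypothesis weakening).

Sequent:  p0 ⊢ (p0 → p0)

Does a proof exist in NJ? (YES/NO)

Derivation trace:
[Wk] p0 ⊢ (p0 → p0)
  [→I]  ⊢ (p0 → p0)
    [Ax] p0 ⊢ p0

Result: YES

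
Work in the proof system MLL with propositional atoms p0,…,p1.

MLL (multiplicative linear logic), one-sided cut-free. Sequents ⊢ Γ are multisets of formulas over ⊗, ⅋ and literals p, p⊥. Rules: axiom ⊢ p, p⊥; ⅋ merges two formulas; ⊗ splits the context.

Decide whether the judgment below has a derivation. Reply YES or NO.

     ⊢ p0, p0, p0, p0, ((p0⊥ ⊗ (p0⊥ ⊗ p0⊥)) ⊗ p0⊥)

Derivation trace:
[⊗]  ⊢ p0, p0, p0, p0, ((p0⊥ ⊗ (p0⊥ ⊗ p0⊥)) ⊗ p0⊥)
  [⊗]  ⊢ p0, p0, p0, (p0⊥ ⊗ (p0⊥ ⊗ p0⊥))
    [Ax]  ⊢ p0, p0⊥
    [⊗]  ⊢ p0, p0, (p0⊥ ⊗ p0⊥)
      [Ax]  ⊢ p0, p0⊥
      [Ax]  ⊢ p0, p0⊥
  [Ax]  ⊢ p0, p0⊥

Result: YES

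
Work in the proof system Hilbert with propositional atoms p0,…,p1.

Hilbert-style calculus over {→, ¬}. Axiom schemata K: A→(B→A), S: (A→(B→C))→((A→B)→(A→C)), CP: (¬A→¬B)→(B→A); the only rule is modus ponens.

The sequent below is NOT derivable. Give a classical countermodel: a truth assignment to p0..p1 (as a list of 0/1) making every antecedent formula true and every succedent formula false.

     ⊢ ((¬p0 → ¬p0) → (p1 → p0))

Enumerate valuations to refute Γ ⊢ Δ:
  v=00: Γ:[] Δ:[((¬p0 → ¬p0) → (p1 → p0))=T] refutes=False
  v=01: Γ:[] Δ:[((¬p0 → ¬p0) → (p1 → p0))=F] refutes=True  ← countermodel

Result: [0, 1]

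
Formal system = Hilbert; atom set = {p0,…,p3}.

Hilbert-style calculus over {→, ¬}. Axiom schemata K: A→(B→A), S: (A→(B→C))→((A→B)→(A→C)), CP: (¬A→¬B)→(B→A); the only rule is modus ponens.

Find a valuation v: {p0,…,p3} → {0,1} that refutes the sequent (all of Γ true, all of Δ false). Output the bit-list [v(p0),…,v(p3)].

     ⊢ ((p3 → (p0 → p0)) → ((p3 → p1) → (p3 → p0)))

Enumerate valuations to refute Γ ⊢ Δ:
  v=0000: Γ:[] Δ:[((p3 → (p0 → p0)) → ((p3 → p1) → (p3 → p0)))=T] refutes=False
  v=0001: Γ:[] Δ:[((p3 → (p0 → p0)) → ((p3 → p1) → (p3 → p0)))=T] refutes=False
  v=0010: Γ:[] Δ:[((p3 → (p0 → p0)) → ((p3 → p1) → (p3 → p0)))=T] refutes=False
  v=0011: Γ:[] Δ:[((p3 → (p0 → p0)) → ((p3 → p1) → (p3 → p0)))=T] refutes=False
  v=0100: Γ:[] Δ:[((p3 → (p0 → p0)) → ((p3 → p1) → (p3 → p0)))=T] refutes=False
  v=0101: Γ:[] Δ:[((p3 → (p0 → p0)) → ((p3 → p1) → (p3 → p0)))=F] refutes=True  ← countermodel

Result: [0, 1, 0, 1]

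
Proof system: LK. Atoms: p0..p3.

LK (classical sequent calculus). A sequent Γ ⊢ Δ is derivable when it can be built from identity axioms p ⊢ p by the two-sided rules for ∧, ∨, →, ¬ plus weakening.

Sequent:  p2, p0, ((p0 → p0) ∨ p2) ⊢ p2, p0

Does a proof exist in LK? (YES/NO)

Derivation trace:
[∨L] p2, p0, ((p0 → p0) ∨ p2) ⊢ p2, p0
  [→L] p2, p0, (p0 → p0) ⊢ p0
    [WL] p0, p2 ⊢ p0
      [Ax] p0 ⊢ p0
    [Ax] p0 ⊢ p0
  [Ax] p2 ⊢ p2

Result: YES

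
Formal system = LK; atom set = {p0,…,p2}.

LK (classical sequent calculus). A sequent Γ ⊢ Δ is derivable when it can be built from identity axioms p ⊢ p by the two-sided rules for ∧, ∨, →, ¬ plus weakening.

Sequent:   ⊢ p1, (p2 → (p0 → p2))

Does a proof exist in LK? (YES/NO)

Derivation (root first):
[→R]  ⊢ p1, (p2 → (p0 → p2))
  [→R] p2 ⊢ p1, (p0 → p2)
    [WL] p2, p0 ⊢ p2, p1
      [WR] p2 ⊢ p2, p1
        [Ax] p2 ⊢ p2

Result: YES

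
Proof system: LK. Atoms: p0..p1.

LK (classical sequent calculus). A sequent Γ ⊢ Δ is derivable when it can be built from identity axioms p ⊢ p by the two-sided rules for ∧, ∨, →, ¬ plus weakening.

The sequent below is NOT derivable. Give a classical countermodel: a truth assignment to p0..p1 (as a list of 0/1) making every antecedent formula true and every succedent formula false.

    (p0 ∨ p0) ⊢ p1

Enumerate valuations to refute Γ ⊢ Δ:
  v=00: Γ:[(p0 ∨ p0)=F] Δ:[p1=F] refutes=False
  v=01: Γ:[(p0 ∨ p0)=F] Δ:[p1=T] refutes=False
  v=10: Γ:[(p0 ∨ p0)=T] Δ:[p1=F] refutes=True  ← countermodel

Result: [1, 0]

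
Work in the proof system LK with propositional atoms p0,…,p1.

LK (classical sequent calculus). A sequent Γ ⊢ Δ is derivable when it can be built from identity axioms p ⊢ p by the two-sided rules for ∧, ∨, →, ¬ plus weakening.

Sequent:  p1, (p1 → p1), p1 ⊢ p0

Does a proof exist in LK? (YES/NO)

Truth-table refutation:
  v=00: Γ:[p1=F, (p1 → p1)=T, p1=F] Δ:[p0=F] refutes=False
  v=01: Γ:[p1=T, (p1 → p1)=T, p1=T] Δ:[p0=F] refutes=True  ← countermodel

Result: NO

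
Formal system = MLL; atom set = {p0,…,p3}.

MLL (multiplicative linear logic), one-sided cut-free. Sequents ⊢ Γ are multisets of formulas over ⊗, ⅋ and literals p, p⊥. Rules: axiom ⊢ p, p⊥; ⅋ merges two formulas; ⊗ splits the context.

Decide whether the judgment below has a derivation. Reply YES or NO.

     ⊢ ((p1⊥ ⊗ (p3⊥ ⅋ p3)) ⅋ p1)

Derivation (root first):
[⅋]  ⊢ ((p1⊥ ⊗ (p3⊥ ⅋ p3)) ⅋ p1)
  [⊗]  ⊢ p1, (p1⊥ ⊗ (p3⊥ ⅋ p3))
    [Ax]  ⊢ p1, p1⊥
    [⅋]  ⊢ (p3⊥ ⅋ p3)
      [Ax]  ⊢ p3, p3⊥

Result: YES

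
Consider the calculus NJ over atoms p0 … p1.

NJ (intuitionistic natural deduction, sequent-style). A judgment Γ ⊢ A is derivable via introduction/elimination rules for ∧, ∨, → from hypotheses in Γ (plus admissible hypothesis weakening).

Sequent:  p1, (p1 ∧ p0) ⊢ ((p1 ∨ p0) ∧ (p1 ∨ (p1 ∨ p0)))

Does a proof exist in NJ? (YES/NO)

Proof tree:
[∧I] p1, (p1 ∧ p0) ⊢ ((p1 ∨ p0) ∧ (p1 ∨ (p1 ∨ p0)))
  [∨I₁] p1 ⊢ (p1 ∨ p0)
    [Ax] p1 ⊢ p1
  [∨I₂] p1, (p1 ∧ p0) ⊢ (p1 ∨ (p1 ∨ p0))
    [Wk] p1, (p1 ∧ p0) ⊢ (p1 ∨ p0)
      [∨I₁] p1 ⊢ (p1 ∨ p0)
        [Ax] p1 ⊢ p1

Result: YES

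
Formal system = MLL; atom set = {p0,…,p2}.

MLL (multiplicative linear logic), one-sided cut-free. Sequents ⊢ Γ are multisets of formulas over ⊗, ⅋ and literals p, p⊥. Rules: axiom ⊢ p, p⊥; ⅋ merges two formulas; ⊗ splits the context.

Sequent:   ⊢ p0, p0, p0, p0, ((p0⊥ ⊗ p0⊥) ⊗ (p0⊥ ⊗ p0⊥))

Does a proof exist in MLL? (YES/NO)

Derivation (root first):
[⊗]  ⊢ p0, p0, p0, p0, ((p0⊥ ⊗ p0⊥) ⊗ (p0⊥ ⊗ p0⊥))
  [⊗]  ⊢ p0, p0, (p0⊥ ⊗ p0⊥)
    [Ax]  ⊢ p0, p0⊥
    [Ax]  ⊢ p0, p0⊥
  [⊗]  ⊢ p0, p0, (p0⊥ ⊗ p0⊥)
    [Ax]  ⊢ p0, p0⊥
    [Ax]  ⊢ p0, p0⊥

Result: YES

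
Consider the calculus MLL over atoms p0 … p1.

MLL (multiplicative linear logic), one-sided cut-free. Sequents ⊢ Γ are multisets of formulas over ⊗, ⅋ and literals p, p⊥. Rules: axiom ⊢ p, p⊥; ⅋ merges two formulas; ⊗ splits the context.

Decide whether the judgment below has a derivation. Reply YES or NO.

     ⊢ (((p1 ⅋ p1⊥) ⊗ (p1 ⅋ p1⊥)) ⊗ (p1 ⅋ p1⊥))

Derivation trace:
[⊗]  ⊢ (((p1 ⅋ p1⊥) ⊗ (p1 ⅋ p1⊥)) ⊗ (p1 ⅋ p1⊥))
  [⊗]  ⊢ ((p1 ⅋ p1⊥) ⊗ (p1 ⅋ p1⊥))
    [⅋]  ⊢ (p1 ⅋ p1⊥)
      [Ax]  ⊢ p1, p1⊥
    [⅋]  ⊢ (p1 ⅋ p1⊥)
      [Ax]  ⊢ p1, p1⊥
  [⅋]  ⊢ (p1 ⅋ p1⊥)
    [Ax]  ⊢ p1, p1⊥

Result: YES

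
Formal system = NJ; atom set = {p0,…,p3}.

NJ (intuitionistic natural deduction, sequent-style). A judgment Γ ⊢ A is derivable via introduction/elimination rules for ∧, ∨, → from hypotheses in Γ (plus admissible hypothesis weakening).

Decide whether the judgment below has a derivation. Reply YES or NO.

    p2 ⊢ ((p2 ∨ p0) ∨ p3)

Derivation (root first):
[∨I₁] p2 ⊢ ((p2 ∨ p0) ∨ p3)
  [∨I₁] p2 ⊢ (p2 ∨ p0)
    [Ax] p2 ⊢ p2

Result: YES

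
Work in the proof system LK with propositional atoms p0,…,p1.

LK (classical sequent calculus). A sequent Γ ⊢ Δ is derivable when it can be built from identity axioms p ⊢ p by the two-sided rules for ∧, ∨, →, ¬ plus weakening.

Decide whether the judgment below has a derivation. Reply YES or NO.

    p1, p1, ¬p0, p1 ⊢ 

Enumerate valuations to refute Γ ⊢ Δ:
  v=00: Γ:[p1=F, p1=F, ¬p0=T, p1=F] Δ:[] refutes=False
  v=01: Γ:[p1=T, p1=T, ¬p0=T, p1=T] Δ:[] refutes=True  ← countermodel

Result: NO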